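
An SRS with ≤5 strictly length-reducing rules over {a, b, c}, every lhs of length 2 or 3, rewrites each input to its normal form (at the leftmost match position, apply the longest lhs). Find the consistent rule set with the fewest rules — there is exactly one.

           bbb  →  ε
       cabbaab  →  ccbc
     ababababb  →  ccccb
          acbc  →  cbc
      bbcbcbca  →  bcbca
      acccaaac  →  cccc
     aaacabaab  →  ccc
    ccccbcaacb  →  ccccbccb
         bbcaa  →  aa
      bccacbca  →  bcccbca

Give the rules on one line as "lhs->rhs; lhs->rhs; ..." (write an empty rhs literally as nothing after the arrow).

ab->c; ac->c; bbb->; bbc->

  | bbb => ε
  | cabbaab => ccbaab => ccbac => ccbc
  | ababababb => cabababb => ccababb => cccabb => ccccb
  | acbc => cbc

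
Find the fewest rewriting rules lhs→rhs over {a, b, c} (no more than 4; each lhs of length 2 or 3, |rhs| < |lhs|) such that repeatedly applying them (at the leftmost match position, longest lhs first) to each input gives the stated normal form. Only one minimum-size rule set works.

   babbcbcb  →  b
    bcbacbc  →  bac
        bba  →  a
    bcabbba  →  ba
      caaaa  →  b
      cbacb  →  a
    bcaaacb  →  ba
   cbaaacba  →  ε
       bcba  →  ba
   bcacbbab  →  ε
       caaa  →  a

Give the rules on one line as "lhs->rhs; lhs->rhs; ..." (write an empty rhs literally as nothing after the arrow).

  | babbcbcb => bbbcbcb => bcbcb => bcb => b
  | bcbacbc => bacbc => bac
  | bba => a
  | bcabbba => bcbbba => bbba => ba

aa->b; ab->b; bb->; cb->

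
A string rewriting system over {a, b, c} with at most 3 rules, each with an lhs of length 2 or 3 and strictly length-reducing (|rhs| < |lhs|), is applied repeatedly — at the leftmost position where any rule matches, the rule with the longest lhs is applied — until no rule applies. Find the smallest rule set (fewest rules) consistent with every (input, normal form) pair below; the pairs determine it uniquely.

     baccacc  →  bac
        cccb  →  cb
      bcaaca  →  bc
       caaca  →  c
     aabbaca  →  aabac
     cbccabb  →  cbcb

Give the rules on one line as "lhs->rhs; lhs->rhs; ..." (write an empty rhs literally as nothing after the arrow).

  | baccacc => bacacc => baccc => bacc => bac
  | cccb => ccb => cb
  | bcaaca => bcaca => bcca => bca => bc
  | caaca => caca => cca => ca => c

bb->b; ca->c; cc->c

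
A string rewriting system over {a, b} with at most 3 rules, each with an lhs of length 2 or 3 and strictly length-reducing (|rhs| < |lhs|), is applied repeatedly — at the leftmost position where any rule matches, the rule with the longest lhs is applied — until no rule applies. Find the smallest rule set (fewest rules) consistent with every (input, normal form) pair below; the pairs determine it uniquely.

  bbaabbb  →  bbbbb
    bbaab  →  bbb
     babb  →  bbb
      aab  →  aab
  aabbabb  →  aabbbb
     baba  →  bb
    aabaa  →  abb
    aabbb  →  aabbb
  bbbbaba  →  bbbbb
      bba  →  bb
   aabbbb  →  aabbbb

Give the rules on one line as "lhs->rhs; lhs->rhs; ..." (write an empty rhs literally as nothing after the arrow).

aba->bb; ba->b

  | bbaabbb => bbabbb => bbbbb
  | bbaab => bbab => bbb
  | babb => bbb
  | aab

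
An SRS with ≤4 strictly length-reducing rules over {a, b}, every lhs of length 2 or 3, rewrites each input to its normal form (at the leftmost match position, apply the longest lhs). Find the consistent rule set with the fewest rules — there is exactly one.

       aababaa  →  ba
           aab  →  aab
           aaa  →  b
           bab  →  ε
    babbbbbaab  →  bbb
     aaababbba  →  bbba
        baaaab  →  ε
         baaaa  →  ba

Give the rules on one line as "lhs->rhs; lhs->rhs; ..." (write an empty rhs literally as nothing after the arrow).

  | aababaa => aaaa => ba
  | aab
  | aaa => b
  | bab => ε

aaa->b; baa->ba; bab->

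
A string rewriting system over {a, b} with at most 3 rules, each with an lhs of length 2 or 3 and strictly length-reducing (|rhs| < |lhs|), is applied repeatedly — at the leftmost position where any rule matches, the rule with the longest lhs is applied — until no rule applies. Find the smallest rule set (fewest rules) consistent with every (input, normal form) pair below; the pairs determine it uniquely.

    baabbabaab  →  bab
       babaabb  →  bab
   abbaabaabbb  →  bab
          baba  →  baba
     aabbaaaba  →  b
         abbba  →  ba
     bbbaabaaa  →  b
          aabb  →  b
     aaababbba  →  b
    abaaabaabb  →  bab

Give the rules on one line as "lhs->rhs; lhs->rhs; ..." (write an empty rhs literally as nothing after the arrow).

aa->b; bb->b; bba->aa

  | baabbabaab => bbbbabaab => bbbabaab => bbabaab => aabaab => bbaab => aaab => bab
  | babaabb => babbbb => babbb => babb => bab
  | abbaabaabbb => aaaabaabbb => baabaabbb => bbbaabbb => bbaabbb => aaabbb => babbb => babb => bab
  | baba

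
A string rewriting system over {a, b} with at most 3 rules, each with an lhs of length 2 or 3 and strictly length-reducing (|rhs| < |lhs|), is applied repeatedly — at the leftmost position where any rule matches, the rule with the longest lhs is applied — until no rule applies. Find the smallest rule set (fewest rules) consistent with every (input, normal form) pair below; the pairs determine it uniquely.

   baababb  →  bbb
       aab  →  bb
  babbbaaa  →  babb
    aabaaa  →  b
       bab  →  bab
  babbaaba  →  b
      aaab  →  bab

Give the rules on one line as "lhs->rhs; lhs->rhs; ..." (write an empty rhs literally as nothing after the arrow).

  | baababb => bbbabb => bbb
  | aab => bb
  | babbbaaa => babaa => babb
  | aabaaa => bbaaa => aa => b

aa->b; bba->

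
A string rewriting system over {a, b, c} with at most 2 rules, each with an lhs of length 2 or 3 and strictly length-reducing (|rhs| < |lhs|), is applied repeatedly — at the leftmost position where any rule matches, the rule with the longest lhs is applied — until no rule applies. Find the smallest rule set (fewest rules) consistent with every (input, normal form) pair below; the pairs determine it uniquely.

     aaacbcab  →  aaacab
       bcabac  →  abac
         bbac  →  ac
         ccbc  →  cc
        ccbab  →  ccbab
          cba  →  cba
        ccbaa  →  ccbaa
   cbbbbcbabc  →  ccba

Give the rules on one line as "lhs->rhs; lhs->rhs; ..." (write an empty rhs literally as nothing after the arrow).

  | aaacbcab => aaacab
  | bcabac => abac
  | bbac => ac
  | ccbc => cc

bb->; bc->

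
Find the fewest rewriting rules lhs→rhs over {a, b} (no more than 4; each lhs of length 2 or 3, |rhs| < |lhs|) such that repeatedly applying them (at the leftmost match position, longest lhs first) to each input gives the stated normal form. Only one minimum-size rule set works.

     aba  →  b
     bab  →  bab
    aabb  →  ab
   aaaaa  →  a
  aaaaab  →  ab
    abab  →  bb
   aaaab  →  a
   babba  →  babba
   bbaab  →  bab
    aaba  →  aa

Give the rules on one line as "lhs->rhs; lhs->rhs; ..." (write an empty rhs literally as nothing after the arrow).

  | aba => b
  | bab
  | aabb => ab
  | aaaaa => aaa => a

aaa->a; aab->a; aba->b; baa->a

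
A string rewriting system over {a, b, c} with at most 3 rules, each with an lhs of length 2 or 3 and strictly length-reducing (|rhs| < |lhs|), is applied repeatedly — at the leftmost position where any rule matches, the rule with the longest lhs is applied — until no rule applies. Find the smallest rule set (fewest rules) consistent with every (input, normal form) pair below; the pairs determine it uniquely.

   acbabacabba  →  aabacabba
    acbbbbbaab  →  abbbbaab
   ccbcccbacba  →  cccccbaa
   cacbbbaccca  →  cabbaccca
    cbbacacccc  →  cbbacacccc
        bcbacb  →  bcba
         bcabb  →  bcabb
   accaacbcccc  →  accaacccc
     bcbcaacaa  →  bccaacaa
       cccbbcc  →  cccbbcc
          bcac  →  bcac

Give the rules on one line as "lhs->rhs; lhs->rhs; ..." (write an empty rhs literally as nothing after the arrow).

  | acbabacabba => aabacabba
  | acbbbbbaab => abbbbaab
  | ccbcccbacba => cccccbacba => cccccbaa
  | cacbbbaccca => cabbaccca

acb->a; cbc->cc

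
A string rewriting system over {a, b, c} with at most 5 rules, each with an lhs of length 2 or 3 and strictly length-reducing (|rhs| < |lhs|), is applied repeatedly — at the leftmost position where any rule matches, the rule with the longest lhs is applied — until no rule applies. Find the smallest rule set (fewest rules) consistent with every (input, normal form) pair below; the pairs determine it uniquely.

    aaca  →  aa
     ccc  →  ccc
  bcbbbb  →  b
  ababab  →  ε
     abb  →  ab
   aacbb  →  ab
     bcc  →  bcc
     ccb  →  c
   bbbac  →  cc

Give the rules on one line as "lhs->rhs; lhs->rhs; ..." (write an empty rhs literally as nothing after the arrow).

  | aaca => aa
  | ccc
  | bcbbbb => bbbb => bbb => bb => b
  | ababab => acbab => bab => cb => ε

ac->; ba->c; bb->b; cb->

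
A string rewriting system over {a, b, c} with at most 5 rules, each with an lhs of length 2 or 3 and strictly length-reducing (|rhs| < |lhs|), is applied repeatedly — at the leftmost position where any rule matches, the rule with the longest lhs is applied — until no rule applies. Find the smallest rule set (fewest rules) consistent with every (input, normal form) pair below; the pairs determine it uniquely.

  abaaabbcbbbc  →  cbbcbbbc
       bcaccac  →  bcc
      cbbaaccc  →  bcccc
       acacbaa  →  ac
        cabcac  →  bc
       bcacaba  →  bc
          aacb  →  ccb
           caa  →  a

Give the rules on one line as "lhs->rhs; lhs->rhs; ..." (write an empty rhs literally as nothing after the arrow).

aa->c; ba->c; ca->; cbc->bb

  | abaaabbcbbbc => acaabbcbbbc => aabbcbbbc => cbbcbbbc
  | bcaccac => bccac => bcc
  | cbbaaccc => cbcaccc => bbaccc => bcccc
  | acacbaa => acbaa => acca => ac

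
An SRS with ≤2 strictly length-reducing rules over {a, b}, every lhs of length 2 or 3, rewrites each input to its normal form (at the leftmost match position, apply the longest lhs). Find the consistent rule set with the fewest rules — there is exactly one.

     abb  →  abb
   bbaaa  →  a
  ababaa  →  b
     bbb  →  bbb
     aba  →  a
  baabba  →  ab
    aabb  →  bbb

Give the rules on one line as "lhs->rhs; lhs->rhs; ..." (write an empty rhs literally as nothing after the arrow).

  | abb
  | bbaaa => baa => a
  | ababaa => abaa => aa => b
  | bbb

aa->b; ba->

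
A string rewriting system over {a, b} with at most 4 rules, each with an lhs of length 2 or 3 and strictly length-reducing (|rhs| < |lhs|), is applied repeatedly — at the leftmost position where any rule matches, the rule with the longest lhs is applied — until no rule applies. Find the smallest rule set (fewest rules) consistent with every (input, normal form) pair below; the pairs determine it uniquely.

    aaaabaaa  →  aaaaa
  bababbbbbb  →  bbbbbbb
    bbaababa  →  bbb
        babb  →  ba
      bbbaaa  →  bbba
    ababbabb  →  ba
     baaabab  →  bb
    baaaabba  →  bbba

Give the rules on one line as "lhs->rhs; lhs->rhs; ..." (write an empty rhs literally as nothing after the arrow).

  | aaaabaaa => aaaaa
  | bababbbbbb => baabbbbbb => bbbbbbb
  | bbaababa => bbbaba => bbbaa => bbb
  | babb => bab => ba

aab->; ab->a; baa->b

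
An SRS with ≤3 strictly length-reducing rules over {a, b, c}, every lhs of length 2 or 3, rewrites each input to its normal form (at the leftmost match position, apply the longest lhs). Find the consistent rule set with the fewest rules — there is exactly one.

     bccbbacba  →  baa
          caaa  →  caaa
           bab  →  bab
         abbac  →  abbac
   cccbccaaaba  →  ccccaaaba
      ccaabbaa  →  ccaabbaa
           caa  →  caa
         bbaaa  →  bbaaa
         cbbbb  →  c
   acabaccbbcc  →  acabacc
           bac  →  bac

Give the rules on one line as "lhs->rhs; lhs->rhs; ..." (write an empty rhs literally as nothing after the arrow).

  | bccbbacba => bcbacba => bacba => baa
  | caaa
  | bab
  | abbac

bbb->c; cb->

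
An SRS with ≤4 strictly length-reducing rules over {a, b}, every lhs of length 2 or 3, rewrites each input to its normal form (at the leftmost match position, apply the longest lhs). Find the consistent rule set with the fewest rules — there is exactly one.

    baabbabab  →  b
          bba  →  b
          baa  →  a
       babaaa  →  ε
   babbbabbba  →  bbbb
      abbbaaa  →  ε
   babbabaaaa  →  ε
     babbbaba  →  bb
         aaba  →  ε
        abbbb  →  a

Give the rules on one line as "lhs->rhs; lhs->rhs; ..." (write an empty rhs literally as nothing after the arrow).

aa->; ab->a; ba->

  | baabbabab => abbabab => ababab => aabab => bab => b
  | bba => b
  | baa => a
  | babaaa => baaa => aa => ε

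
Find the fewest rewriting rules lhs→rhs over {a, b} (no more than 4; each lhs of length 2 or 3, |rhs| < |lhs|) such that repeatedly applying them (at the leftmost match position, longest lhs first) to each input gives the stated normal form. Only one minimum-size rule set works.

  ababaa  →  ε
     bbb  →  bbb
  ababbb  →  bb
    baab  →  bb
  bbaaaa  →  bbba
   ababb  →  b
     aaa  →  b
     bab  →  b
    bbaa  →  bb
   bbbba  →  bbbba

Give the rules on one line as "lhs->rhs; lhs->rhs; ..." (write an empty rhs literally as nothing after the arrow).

  | ababaa => abaa => aa => ε
  | bbb
  | ababbb => abbb => bb
  | baab => bb

aa->; aaa->b; ab->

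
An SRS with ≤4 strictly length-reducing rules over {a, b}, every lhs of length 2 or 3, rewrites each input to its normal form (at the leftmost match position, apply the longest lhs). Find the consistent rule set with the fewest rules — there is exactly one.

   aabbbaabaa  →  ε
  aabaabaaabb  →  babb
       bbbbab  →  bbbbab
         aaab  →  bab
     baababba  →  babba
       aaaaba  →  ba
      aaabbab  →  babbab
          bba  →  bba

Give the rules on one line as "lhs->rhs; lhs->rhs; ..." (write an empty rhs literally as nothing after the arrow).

  | aabbbaabaa => bbbaabaa => bbaabaa => baabaa => aabaa => baa => aa => ε
  | aabaabaaabb => baabaaabb => aabaaabb => baaabb => aaabb => babb
  | bbbbab
  | aaab => bab

aa->; aaa->ba; baa->aa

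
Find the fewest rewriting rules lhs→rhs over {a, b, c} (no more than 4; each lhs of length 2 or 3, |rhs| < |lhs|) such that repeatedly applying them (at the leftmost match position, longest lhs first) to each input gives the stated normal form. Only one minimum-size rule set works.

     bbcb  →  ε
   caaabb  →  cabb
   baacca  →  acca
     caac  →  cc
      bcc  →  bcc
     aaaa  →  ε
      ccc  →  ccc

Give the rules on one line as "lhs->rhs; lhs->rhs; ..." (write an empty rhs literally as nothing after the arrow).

  | bbcb => ba => ε
  | caaabb => cabb
  | baacca => acca
  | caac => cc

aa->; ba->; bcb->a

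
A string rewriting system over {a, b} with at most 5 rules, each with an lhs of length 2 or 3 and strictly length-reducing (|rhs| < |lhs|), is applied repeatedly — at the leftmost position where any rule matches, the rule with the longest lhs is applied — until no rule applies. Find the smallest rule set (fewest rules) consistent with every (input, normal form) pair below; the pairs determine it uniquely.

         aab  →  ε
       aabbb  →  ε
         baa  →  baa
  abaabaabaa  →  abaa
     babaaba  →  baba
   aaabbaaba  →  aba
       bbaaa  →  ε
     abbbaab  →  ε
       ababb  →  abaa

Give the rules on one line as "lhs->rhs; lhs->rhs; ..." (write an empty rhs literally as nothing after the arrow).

  | aab => ε
  | aabbb => bb => ε
  | baa
  | abaabaabaa => abaabaa => abaa

aab->; abb->aa; bb->; bba->bb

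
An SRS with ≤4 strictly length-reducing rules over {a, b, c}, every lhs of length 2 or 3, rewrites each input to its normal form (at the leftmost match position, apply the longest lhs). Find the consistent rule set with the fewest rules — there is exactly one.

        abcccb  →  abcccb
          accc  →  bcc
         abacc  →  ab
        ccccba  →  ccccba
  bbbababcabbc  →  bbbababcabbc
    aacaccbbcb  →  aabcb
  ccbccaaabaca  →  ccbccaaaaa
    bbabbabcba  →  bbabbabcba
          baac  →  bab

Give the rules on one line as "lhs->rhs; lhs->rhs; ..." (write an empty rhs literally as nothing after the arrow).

ac->b; acb->a; bac->a

  | abcccb
  | accc => bcc
  | abacc => aac => ab
  | ccccba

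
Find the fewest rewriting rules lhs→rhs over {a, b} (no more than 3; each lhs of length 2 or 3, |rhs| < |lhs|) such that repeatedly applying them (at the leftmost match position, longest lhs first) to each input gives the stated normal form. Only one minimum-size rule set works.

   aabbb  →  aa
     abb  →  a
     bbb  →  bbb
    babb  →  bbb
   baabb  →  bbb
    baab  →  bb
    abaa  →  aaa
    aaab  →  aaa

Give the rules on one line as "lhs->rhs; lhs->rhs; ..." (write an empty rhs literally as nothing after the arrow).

  | aabbb => aabb => aab => aa
  | abb => ab => a
  | bbb
  | babb => bbb

ab->a; ba->b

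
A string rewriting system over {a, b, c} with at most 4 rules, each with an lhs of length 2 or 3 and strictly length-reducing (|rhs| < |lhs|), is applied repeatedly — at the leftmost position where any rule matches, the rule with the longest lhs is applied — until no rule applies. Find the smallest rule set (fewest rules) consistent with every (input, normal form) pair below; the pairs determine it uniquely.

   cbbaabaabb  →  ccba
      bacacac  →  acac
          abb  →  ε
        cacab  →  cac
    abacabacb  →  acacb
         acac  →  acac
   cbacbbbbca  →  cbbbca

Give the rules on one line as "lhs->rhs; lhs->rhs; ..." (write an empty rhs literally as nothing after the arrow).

ab->; abb->; bac->ab; bba->cb

  | cbbaabaabb => ccbabaabb => ccbaabb => ccba
  | bacacac => abacac => acac
  | abb => ε
  | cacab => cac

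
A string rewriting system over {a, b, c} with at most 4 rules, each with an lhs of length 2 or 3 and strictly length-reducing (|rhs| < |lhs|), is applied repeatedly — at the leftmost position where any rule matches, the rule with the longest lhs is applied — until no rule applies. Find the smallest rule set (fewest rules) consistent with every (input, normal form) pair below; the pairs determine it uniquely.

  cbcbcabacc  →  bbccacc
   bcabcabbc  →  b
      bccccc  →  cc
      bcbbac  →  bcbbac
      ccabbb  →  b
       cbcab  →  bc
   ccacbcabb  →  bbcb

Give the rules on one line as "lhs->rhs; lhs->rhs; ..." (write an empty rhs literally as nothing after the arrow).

ab->c; bbb->; cbc->b; ccc->bb

  | cbcbcabacc => bbcabacc => bbccacc
  | bcabcabbc => bcccabbc => bbbabbc => abbc => cbc => b
  | bccccc => bbbcc => cc
  | bcbbac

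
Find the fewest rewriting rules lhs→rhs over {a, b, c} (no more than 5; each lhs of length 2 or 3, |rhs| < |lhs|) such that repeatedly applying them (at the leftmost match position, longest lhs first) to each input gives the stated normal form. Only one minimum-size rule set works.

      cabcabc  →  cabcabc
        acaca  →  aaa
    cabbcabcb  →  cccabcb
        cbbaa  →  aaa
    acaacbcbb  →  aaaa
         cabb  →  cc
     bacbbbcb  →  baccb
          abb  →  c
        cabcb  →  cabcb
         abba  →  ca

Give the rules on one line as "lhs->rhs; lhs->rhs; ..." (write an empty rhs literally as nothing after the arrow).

  | cabcabc
  | acaca => aaca => aaa
  | cabbcabcb => cccabcb
  | cbbaa => aaa

abb->c; aca->aa; acb->ac; cbb->a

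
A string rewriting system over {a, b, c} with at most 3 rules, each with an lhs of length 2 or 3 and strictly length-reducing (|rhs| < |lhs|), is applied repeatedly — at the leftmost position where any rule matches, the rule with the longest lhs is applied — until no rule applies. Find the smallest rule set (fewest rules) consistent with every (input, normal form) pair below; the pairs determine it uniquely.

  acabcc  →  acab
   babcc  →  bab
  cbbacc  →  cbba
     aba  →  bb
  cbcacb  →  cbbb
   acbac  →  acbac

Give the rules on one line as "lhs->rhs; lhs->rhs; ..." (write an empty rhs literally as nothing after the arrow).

aba->bb; cac->b; cc->

  | acabcc => acab
  | babcc => bab
  | cbbacc => cbba
  | aba => bb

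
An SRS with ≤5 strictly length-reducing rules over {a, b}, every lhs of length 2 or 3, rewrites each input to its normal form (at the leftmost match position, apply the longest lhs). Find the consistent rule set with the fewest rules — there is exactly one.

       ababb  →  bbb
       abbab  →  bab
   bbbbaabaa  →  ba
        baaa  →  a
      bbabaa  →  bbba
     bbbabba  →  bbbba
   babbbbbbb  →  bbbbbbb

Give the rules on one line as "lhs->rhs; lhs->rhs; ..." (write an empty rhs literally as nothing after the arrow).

  | ababb => bbb
  | abbab => bab
  | bbbbaabaa => bbbaabaa => bbaabaa => baabaa => aabaa => abaa => ba
  | baaa => aaa => aa => a

aa->a; aba->b; abb->b; baa->aa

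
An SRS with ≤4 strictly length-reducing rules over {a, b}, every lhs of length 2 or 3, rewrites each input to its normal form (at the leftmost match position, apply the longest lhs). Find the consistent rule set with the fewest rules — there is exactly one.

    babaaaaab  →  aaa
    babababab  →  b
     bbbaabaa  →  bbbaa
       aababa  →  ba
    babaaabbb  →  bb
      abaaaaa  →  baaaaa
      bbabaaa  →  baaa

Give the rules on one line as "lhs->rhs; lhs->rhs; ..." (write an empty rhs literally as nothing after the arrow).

  | babaaaaab => aaaaab => aaa
  | babababab => ababab => babab => ab => b
  | bbbaabaa => bbbaa
  | aababa => aba => ba

aab->; ab->b; bab->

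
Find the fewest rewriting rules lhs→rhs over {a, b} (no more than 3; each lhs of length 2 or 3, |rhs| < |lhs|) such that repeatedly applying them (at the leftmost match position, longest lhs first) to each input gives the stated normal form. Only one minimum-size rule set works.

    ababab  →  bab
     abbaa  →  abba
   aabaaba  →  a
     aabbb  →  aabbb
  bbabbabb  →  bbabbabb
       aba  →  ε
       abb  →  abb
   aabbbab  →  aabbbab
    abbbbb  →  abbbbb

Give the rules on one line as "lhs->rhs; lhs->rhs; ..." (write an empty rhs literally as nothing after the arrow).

aba->; baa->ba

  | ababab => bab
  | abbaa => abba
  | aabaaba => aaba => a
  | aabbb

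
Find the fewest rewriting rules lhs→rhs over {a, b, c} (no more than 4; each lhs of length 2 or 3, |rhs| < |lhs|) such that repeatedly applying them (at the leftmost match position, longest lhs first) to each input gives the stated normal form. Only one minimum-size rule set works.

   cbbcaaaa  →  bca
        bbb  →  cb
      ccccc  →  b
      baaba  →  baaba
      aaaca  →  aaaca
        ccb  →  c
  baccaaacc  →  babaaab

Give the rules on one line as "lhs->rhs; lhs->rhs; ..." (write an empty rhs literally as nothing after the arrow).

bb->c; caa->ca; cc->b

  | cbbcaaaa => cccaaaa => bcaaaa => bcaaa => bcaa => bca
  | bbb => cb
  | ccccc => bccc => bbc => cc => b
  | baaba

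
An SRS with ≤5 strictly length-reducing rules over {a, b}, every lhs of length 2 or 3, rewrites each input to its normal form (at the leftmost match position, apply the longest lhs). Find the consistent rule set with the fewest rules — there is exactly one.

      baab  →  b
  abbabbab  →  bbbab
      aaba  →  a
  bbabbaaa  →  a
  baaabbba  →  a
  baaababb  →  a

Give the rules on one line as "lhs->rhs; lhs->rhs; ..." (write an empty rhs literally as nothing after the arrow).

  | baab => b
  | abbabbab => aaabbab => bbbab
  | aaba => a
  | bbabbaaa => bbaaaaa => baaa => a

aaa->b; aab->; abb->aa; baa->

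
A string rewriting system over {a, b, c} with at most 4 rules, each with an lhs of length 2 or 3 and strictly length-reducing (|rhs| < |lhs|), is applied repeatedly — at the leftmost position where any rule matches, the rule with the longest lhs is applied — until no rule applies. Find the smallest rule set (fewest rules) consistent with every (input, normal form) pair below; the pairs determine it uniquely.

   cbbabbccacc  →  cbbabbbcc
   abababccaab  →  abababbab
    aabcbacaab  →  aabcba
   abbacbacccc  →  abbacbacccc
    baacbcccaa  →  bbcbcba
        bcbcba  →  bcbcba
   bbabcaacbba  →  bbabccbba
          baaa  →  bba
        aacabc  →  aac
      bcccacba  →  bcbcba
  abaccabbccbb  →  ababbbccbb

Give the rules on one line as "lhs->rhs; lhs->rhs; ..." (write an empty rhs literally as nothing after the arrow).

baa->bb; ca->c; cab->; cca->b

  | cbbabbccacc => cbbabbbcc
  | abababccaab => abababbab
  | aabcbacaab => aabcbacab => aabcba
  | abbacbacccc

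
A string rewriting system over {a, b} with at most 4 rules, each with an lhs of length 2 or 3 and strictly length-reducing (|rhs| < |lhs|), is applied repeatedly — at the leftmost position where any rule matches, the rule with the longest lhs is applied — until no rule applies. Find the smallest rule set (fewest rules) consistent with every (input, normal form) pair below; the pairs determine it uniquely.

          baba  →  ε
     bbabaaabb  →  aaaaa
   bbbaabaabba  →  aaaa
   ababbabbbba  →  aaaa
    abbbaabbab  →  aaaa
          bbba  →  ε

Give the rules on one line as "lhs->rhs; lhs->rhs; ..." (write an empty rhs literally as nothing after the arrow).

ab->a; baa->; bba->aa

  | baba => baa => ε
  | bbabaaabb => aabaaabb => aaaaabb => aaaaab => aaaaa
  | bbbaabaabba => baaabaabba => abaabba => aaabba => aaaba => aaaa
  | ababbabbbba => aabbabbbba => aababbbba => aaabbbba => aaabbba => aaabba => aaaba => aaaa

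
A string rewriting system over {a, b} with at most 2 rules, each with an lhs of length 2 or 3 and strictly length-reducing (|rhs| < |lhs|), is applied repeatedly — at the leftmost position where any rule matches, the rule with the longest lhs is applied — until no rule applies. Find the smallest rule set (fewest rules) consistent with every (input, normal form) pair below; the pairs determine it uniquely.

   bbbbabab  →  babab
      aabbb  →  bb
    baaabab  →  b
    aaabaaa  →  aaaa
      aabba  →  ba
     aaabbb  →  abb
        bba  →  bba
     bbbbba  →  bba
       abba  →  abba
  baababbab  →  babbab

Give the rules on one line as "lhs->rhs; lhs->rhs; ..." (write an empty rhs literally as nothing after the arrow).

  | bbbbabab => babab
  | aabbb => bb
  | baaabab => baab => b
  | aaabaaa => aaaa

aab->; bbb->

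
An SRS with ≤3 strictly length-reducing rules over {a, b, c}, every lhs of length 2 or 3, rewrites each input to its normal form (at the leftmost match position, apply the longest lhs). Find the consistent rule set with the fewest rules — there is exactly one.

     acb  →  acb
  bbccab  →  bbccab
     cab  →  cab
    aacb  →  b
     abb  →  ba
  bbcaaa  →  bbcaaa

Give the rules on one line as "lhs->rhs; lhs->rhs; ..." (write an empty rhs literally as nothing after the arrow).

aac->; abb->ba

  | acb
  | bbccab
  | cab
  | aacb => b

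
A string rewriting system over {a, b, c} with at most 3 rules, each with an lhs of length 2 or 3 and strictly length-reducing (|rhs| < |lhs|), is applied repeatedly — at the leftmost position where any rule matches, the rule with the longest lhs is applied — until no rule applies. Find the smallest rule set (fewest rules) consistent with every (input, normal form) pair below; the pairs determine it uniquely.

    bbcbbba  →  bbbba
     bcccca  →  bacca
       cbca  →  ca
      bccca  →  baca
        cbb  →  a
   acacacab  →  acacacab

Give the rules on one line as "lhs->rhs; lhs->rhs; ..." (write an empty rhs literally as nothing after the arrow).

  | bbcbbba => bbbba
  | bcccca => bacca
  | cbca => ca
  | bccca => baca

bc->; bcc->ba; cbb->a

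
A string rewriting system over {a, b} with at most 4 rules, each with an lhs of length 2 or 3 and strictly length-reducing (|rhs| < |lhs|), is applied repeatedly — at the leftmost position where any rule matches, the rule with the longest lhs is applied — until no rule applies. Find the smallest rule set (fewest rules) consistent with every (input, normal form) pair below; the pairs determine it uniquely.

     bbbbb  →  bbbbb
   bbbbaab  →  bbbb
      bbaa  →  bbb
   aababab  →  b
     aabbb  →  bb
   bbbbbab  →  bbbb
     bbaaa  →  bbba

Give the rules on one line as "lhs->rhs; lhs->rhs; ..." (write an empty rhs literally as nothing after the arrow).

aa->b; aab->; aba->; bab->

  | bbbbb
  | bbbbaab => bbbb
  | bbaa => bbb
  | aababab => abab => b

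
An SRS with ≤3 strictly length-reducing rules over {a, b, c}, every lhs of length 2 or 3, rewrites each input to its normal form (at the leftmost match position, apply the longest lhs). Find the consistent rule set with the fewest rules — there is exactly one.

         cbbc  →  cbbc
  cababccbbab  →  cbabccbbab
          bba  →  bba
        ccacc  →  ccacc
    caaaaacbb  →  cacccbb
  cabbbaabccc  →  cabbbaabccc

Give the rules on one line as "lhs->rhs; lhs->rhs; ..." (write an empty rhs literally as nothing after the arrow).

  | cbbc
  | cababccbbab => cbabccbbab
  | bba
  | ccacc

aac->cc; aba->ba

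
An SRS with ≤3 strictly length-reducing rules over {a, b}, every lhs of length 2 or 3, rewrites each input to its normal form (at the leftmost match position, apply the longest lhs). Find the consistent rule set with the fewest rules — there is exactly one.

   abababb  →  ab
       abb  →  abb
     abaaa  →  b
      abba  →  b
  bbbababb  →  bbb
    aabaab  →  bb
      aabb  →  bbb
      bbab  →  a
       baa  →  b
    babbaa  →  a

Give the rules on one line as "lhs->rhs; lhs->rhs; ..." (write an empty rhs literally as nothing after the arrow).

  | abababb => aaabb => babb => ab
  | abb
  | abaaa => aaaa => baa => aa => b
  | abba => aba => aa => b

aa->b; ba->a; bab->a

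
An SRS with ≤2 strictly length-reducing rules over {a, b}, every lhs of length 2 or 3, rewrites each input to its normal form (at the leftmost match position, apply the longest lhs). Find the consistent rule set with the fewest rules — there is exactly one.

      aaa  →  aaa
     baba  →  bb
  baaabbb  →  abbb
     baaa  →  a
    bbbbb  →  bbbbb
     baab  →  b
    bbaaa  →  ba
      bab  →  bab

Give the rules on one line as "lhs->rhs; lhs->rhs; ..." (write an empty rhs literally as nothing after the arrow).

aba->b; baa->

  | aaa
  | baba => bb
  | baaabbb => abbb
  | baaa => a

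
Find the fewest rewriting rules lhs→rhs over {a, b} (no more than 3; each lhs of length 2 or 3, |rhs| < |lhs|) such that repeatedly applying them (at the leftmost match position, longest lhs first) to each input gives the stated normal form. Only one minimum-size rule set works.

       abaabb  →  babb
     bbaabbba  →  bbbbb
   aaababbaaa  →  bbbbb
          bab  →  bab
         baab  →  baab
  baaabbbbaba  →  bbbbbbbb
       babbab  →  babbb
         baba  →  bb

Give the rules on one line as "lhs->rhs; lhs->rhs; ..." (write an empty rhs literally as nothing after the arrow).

aaa->bb; aba->b; bba->bb

  | abaabb => babb
  | bbaabbba => bbabbba => bbbbba => bbbbb
  | aaababbaaa => bbbabbaaa => bbbbbaaa => bbbbbaa => bbbbba => bbbbb
  | bab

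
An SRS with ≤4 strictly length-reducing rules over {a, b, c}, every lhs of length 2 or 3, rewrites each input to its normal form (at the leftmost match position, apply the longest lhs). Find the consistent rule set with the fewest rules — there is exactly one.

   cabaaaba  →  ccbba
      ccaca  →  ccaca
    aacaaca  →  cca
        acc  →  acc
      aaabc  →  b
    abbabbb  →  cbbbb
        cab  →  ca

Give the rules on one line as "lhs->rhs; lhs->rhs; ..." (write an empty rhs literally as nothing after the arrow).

aa->; ab->a; aba->cb; abc->b

  | cabaaaba => ccbaaba => ccbba
  | ccaca
  | aacaaca => caaca => cca
  | acc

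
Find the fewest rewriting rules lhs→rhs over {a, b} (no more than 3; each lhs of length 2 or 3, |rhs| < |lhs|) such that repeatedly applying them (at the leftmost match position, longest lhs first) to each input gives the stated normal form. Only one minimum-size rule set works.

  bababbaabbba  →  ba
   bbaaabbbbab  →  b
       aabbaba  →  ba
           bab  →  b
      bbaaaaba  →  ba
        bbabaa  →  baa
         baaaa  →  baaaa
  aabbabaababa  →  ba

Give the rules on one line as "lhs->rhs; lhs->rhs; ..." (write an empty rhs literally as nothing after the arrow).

ab->b; bb->b

  | bababbaabbba => bbabbaabbba => babbaabbba => bbbaabbba => bbaabbba => baabbba => babbba => bbbba => bbba => bba => ba
  | bbaaabbbbab => baaabbbbab => baabbbbab => babbbbab => bbbbbab => bbbbab => bbbab => bbab => bab => bb => b
  | aabbaba => abbaba => bbaba => baba => bba => ba
  | bab => bb => b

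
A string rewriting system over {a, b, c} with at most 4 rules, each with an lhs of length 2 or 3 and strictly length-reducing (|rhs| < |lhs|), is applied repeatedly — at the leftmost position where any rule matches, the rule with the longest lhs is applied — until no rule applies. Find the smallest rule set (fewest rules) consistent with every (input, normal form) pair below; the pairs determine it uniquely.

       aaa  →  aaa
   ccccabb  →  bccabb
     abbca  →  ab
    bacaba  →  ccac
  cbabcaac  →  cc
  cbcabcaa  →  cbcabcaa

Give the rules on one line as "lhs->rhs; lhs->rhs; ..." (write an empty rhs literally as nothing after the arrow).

ba->c; bbc->cb; cba->b; ccc->bc

  | aaa
  | ccccabb => bccabb
  | abbca => acba => ab
  | bacaba => ccaba => ccac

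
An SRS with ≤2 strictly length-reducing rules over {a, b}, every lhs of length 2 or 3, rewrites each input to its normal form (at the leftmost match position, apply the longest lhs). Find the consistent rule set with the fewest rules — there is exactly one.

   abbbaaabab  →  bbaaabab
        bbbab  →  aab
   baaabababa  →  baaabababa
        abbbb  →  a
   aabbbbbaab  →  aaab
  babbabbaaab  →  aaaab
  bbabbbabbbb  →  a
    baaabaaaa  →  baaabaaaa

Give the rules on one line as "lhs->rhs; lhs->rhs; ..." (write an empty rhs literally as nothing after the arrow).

  | abbbaaabab => bbaaabab
  | bbbab => aab
  | baaabababa
  | abbbb => bbb => a

abb->b; bbb->a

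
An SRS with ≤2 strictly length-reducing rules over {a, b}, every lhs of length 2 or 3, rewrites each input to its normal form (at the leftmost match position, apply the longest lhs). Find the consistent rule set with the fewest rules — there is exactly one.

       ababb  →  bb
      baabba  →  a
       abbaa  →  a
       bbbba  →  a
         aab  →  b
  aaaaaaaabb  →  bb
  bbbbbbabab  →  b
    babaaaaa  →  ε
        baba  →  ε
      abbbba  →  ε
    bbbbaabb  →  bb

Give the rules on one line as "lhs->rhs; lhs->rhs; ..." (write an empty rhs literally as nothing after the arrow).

  | ababb => aabb => bb
  | baabba => aabba => bba => ba => a
  | abbaa => abaa => aaa => a
  | bbbba => bbba => bba => ba => a

aa->; ba->a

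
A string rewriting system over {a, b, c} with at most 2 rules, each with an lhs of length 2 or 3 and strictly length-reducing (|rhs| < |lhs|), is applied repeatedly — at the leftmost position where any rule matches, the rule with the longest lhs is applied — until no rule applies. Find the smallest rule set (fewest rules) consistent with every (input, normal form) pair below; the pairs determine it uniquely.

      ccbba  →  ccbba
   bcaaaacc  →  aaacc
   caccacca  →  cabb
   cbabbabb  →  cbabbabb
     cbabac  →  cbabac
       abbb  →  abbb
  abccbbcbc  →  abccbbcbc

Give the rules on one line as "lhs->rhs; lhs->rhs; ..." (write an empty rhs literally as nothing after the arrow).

  | ccbba
  | bcaaaacc => aaacc
  | caccacca => cabcca => cabb
  | cbabbabb

bca->; cca->b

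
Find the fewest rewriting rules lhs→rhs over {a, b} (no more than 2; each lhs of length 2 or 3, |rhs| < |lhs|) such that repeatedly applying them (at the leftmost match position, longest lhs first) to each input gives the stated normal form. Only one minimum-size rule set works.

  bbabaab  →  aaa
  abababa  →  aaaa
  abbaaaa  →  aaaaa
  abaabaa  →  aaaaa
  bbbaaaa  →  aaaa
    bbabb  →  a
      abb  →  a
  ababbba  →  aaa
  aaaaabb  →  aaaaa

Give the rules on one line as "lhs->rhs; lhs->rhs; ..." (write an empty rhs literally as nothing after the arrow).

  | bbabaab => babaab => abaab => aaab => aaa
  | abababa => aababa => aaaba => aaaa
  | abbaaaa => abaaaa => aaaaa
  | abaabaa => aaabaa => aaaaa

ab->a; ba->a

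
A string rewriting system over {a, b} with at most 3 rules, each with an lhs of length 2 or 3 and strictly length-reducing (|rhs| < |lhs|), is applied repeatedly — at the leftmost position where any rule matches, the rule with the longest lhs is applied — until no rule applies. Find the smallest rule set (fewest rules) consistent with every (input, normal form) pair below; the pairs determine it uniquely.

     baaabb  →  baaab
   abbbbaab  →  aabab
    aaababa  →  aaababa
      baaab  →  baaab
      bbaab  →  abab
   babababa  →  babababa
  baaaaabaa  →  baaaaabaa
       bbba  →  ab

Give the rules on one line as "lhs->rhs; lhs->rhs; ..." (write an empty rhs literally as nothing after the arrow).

bb->b; bba->ab

  | baaabb => baaab
  | abbbbaab => abbbaab => abbaab => aabab
  | aaababa
  | baaab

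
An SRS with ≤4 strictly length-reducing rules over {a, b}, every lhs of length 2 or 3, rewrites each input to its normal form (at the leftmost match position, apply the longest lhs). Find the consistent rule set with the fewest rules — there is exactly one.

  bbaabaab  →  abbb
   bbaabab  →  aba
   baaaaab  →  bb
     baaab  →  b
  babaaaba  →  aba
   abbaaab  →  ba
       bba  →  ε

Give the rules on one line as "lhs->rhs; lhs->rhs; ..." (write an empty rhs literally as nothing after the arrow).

  | bbaabaab => abaab => abbb
  | bbaabab => abab => aba
  | baaaaab => bbaaab => aab => bb
  | baaab => bbab => b

aa->b; bab->ba; bba->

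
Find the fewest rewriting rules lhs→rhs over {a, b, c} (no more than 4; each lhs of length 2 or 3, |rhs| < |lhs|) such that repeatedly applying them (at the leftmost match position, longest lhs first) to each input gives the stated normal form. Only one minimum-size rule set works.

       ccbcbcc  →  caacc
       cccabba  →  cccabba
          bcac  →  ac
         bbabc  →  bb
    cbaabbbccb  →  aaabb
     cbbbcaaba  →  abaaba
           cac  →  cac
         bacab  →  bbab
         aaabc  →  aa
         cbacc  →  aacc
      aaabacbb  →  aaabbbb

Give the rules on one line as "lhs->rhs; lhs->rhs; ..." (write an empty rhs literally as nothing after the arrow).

  | ccbcbcc => cacbcc => caacc
  | cccabba
  | bcac => ac
  | bbabc => bb

abc->; bac->bb; bc->; cb->a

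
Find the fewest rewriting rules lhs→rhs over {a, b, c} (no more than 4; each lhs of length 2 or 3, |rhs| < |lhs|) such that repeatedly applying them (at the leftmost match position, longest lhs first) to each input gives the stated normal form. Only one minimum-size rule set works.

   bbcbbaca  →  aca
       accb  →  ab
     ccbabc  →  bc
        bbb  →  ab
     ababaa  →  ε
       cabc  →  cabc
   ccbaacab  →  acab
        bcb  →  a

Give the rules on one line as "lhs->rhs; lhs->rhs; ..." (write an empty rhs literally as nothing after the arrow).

aa->; ba->; bb->a; cb->b

  | bbcbbaca => acbbaca => abbaca => aaaca => aca
  | accb => acb => ab
  | ccbabc => cbabc => babc => bc
  | bbb => ab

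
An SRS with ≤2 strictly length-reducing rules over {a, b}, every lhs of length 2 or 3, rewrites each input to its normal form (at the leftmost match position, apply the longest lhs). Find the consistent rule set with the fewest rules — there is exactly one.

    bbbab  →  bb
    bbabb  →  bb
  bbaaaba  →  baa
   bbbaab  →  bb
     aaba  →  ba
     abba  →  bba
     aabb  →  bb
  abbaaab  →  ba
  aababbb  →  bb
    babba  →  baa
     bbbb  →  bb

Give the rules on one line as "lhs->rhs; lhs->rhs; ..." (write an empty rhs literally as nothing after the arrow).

ab->b; bbb->ba

  | bbbab => baab => bab => bb
  | bbabb => bbbb => bab => bb
  | bbaaaba => bbaaba => bbaba => bbba => baa
  | bbbaab => baaab => baab => bab => bb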